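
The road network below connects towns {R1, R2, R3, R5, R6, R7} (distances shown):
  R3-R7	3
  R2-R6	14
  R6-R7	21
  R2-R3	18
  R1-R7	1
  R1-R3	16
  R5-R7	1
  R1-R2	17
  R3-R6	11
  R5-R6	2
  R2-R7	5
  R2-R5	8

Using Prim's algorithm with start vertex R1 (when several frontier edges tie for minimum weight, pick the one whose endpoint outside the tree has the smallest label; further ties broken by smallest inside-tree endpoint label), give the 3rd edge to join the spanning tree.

Grow the tree from R1 using Prim:
Step 1: cheapest edge leaving the tree is R1-R7 (1); add R7.
Step 2: cheapest edge leaving the tree is R5-R7 (1); add R5.
Step 3: cheapest edge leaving the tree is R5-R6 (2); add R6.
Step 4: cheapest edge leaving the tree is R3-R7 (3); add R3.
Step 5: cheapest edge leaving the tree is R2-R7 (5); add R2.
The 3rd edge added is R5-R6.

R5-R6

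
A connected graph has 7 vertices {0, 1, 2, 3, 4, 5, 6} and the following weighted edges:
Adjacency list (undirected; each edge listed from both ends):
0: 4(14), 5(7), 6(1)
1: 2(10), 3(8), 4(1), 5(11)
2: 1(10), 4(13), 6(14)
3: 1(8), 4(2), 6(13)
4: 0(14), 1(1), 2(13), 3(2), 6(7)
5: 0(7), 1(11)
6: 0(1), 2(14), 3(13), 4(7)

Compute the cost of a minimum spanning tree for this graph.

Grow the tree from 5 using Prim:
Step 1: frontier [0 5 7, 1 5 11] → take 0 5 (7); add 0.
Step 2: frontier [0 6 1, 0 4 14, 1 5 11] → take 0 6 (1); add 6.
Step 3: frontier [0 4 14, 1 5 11, 4 6 7, 3 6 13, 2 6 14] → take 4 6 (7); add 4.
Step 4: frontier [1 4 1, 3 4 2, 2 4 13, 1 5 11, 3 6 13, 2 6 14] → take 1 4 (1); add 1.
Step 5: frontier [1 3 8, 1 2 10, 3 4 2, 2 4 13, 3 6 13, 2 6 14] → take 3 4 (2); add 3.
Step 6: frontier [1 2 10, 2 4 13, 2 6 14] → take 1 2 (10); add 2.
MST edges: 0 5, 0 6, 4 6, 1 4, 3 4, 1 2; total weight 7+1+7+1+2+10 = 28.

28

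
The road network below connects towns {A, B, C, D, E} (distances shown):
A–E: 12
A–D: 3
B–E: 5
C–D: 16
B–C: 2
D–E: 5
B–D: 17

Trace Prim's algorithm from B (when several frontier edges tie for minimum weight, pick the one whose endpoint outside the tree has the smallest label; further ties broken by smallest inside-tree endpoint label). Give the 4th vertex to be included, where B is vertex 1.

Prim's algorithm from B:
Step 1: cheapest edge leaving the tree is B–C (2); add C.
Step 2: cheapest edge leaving the tree is B–E (5); add E.
Step 3: cheapest edge leaving the tree is D–E (5); add D.
Step 4: cheapest edge leaving the tree is A–D (3); add A.
Vertex order: B, C, E, D, A. The 4th vertex is D.

D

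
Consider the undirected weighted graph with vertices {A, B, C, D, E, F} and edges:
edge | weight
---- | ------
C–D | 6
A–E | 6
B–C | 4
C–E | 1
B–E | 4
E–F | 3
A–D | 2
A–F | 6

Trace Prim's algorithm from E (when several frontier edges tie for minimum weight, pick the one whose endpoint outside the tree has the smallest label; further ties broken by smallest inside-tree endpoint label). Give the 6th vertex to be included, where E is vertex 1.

Grow the tree from E using Prim:
Step 1: frontier [C–E 1, E–F 3, B–E 4, A–E 6] → take C–E (1); add C.
Step 2: frontier [B–C 4, C–D 6, E–F 3, B–E 4, A–E 6] → take E–F (3); add F.
Step 3: frontier [B–C 4, C–D 6, B–E 4, A–E 6, A–F 6] → take B–C (4); add B.
Step 4: frontier [C–D 6, A–E 6, A–F 6] → take A–E (6); add A.
Step 5: frontier [A–D 2, C–D 6] → take A–D (2); add D.
Vertex order: E, C, F, B, A, D. The 6th vertex is D.

D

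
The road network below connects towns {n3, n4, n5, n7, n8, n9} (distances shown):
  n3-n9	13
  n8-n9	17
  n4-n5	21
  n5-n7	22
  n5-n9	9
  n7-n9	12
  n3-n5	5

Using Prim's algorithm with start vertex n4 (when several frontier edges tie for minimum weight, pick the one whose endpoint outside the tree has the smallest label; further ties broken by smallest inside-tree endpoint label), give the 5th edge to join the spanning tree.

Prim, starting at n4.
Step 1: cheapest edge leaving the tree is n4-n5 (21); add n5.
Step 2: cheapest edge leaving the tree is n3-n5 (5); add n3.
Step 3: cheapest edge leaving the tree is n5-n9 (9); add n9.
Step 4: cheapest edge leaving the tree is n7-n9 (12); add n7.
Step 5: cheapest edge leaving the tree is n8-n9 (17); add n8.
The 5th edge added is n8-n9.

n8-n9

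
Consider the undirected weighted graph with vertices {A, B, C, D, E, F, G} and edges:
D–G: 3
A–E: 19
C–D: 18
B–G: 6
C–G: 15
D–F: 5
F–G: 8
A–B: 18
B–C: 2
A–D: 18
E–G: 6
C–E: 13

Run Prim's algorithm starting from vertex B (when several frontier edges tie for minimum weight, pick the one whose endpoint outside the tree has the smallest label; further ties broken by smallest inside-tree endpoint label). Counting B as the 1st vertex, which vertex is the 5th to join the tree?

F

Prim, starting at B.
Step 1: cheapest edge leaving the tree is B–C (2); add C.
Step 2: cheapest edge leaving the tree is B–G (6); add G.
Step 3: cheapest edge leaving the tree is D–G (3); add D.
Step 4: cheapest edge leaving the tree is D–F (5); add F.
Step 5: cheapest edge leaving the tree is E–G (6); add E.
Step 6: cheapest edge leaving the tree is A–B (18); add A.
Vertex order: B, C, G, D, F, E, A. The 5th vertex is F.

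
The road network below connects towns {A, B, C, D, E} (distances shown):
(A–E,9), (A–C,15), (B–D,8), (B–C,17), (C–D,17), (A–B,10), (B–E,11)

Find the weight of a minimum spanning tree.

Kruskal: consider edges lightest-first.
B–D (8): add. Components now {A} {B,D} {C} {E}
A–E (9): add. Components now {A,E} {B,D} {C}
A–B (10): add. Components now {A,B,D,E} {C}
B–E (11): skip — B and E already connected.
A–C (15): add. Components now {A,B,C,D,E}
MST edges: B–D, A–E, A–B, A–C; total weight 8+9+10+15 = 42.

42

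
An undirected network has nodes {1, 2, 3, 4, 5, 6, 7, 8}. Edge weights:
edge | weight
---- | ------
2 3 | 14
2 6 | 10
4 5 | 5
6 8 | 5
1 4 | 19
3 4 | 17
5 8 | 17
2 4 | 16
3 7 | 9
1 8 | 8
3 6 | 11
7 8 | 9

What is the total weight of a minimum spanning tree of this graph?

Grow the tree from 2 using Prim:
Step 1: frontier [2 6 10, 2 3 14, 2 4 16] → take 2 6 (10); add 6.
Step 2: frontier [2 3 14, 2 4 16, 6 8 5, 3 6 11] → take 6 8 (5); add 8.
Step 3: frontier [2 3 14, 2 4 16, 3 6 11, 1 8 8, 7 8 9, 5 8 17] → take 1 8 (8); add 1.
Step 4: frontier [1 4 19, 2 3 14, 2 4 16, 3 6 11, 7 8 9, 5 8 17] → take 7 8 (9); add 7.
Step 5: frontier [1 4 19, 2 3 14, 2 4 16, 3 6 11, 3 7 9, 5 8 17] → take 3 7 (9); add 3.
Step 6: frontier [1 4 19, 2 4 16, 3 4 17, 5 8 17] → take 2 4 (16); add 4.
Step 7: frontier [4 5 5, 5 8 17] → take 4 5 (5); add 5.
MST edges: 2 6, 6 8, 1 8, 7 8, 3 7, 2 4, 4 5; total weight 10+5+8+9+9+16+5 = 62.

62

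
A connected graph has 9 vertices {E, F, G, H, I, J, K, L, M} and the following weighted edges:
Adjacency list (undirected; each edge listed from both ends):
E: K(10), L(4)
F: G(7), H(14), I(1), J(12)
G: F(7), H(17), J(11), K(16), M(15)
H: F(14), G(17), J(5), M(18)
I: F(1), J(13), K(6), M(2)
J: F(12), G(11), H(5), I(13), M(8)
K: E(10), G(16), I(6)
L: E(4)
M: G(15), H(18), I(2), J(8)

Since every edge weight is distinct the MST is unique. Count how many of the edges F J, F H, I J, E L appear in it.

1

Kruskal's algorithm — process edges by increasing weight (ties by edge label):
F I (1): add — endpoints in different components.
I M (2): add — endpoints in different components.
E L (4): add — endpoints in different components.
H J (5): add — endpoints in different components.
I K (6): add — endpoints in different components.
F G (7): add — endpoints in different components.
J M (8): add — endpoints in different components.
E K (10): add — endpoints in different components.
MST edge set: {F I, I M, E L, H J, I K, F G, J M, E K}.
Of the listed edges, {E L} are in the MST → 1.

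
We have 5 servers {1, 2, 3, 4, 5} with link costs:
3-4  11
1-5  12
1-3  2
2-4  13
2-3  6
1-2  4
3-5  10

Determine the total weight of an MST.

Prim's algorithm from 5:
Step 1: cheapest edge leaving the tree is 3-5 (10); add 3.
Step 2: cheapest edge leaving the tree is 1-3 (2); add 1.
Step 3: cheapest edge leaving the tree is 1-2 (4); add 2.
Step 4: cheapest edge leaving the tree is 3-4 (11); add 4.
MST edges: 3-5, 1-3, 1-2, 3-4; total weight 10+2+4+11 = 27.

27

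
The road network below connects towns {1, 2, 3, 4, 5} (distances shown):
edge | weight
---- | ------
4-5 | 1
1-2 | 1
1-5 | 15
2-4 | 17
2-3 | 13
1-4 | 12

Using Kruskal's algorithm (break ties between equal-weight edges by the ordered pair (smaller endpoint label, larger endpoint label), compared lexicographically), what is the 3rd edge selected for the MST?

Kruskal: consider edges lightest-first.
1-2 (1): add. Components now {1,2} {3} {4} {5}
4-5 (1): add. Components now {1,2} {3} {4,5}
1-4 (12): add. Components now {1,2,4,5} {3}
2-3 (13): add. Components now {1,2,3,4,5}
The 3rd edge added is 1-4.

1-4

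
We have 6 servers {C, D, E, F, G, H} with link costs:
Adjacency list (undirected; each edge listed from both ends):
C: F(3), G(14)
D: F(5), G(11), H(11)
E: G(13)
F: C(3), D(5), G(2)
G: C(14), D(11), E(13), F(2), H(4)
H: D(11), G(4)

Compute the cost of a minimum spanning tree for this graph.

Kruskal's algorithm — process edges by increasing weight (ties by edge label):
F-G (2): add. Components now {C} {D} {E} {F,G} {H}
C-F (3): add. Components now {C,F,G} {D} {E} {H}
G-H (4): add. Components now {C,F,G,H} {D} {E}
D-F (5): add. Components now {C,D,F,G,H} {E}
D-G (11): skip — D and G already connected.
D-H (11): skip — D and H already connected.
E-G (13): add. Components now {C,D,E,F,G,H}
MST edges: F-G, C-F, G-H, D-F, E-G; total weight 2+3+4+5+13 = 27.

27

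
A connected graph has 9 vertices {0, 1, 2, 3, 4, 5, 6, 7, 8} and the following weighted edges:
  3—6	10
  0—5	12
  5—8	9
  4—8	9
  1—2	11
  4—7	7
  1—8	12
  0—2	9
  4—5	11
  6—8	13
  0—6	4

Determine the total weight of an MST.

71

Grow the tree from 6 using Prim:
Step 1: cheapest edge leaving the tree is 0—6 (4); add 0.
Step 2: cheapest edge leaving the tree is 0—2 (9); add 2.
Step 3: cheapest edge leaving the tree is 3—6 (10); add 3.
Step 4: cheapest edge leaving the tree is 1—2 (11); add 1.
Step 5: cheapest edge leaving the tree is 0—5 (12); add 5.
Step 6: cheapest edge leaving the tree is 5—8 (9); add 8.
Step 7: cheapest edge leaving the tree is 4—8 (9); add 4.
Step 8: cheapest edge leaving the tree is 4—7 (7); add 7.
MST edges: 0—6, 0—2, 3—6, 1—2, 0—5, 5—8, 4—8, 4—7; total weight 4+9+10+11+12+9+9+7 = 71.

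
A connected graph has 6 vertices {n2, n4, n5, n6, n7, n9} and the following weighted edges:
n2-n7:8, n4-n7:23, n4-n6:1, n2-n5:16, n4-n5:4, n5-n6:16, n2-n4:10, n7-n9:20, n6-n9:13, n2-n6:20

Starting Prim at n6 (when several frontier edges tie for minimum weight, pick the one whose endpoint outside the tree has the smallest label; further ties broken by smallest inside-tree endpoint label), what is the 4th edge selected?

n2-n7

Prim's algorithm from n6:
Step 1: cheapest edge leaving the tree is n4-n6 (1); add n4.
Step 2: cheapest edge leaving the tree is n4-n5 (4); add n5.
Step 3: cheapest edge leaving the tree is n2-n4 (10); add n2.
Step 4: cheapest edge leaving the tree is n2-n7 (8); add n7.
Step 5: cheapest edge leaving the tree is n6-n9 (13); add n9.
The 4th edge added is n2-n7.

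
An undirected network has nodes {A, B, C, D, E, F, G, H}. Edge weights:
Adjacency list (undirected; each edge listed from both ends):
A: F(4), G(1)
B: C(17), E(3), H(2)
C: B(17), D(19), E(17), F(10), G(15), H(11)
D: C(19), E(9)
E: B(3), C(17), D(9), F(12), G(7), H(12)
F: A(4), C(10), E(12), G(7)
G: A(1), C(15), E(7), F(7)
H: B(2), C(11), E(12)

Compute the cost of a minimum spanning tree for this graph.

Prim's algorithm from F:
Step 1: cheapest edge leaving the tree is A F (4); add A.
Step 2: cheapest edge leaving the tree is A G (1); add G.
Step 3: cheapest edge leaving the tree is E G (7); add E.
Step 4: cheapest edge leaving the tree is B E (3); add B.
Step 5: cheapest edge leaving the tree is B H (2); add H.
Step 6: cheapest edge leaving the tree is D E (9); add D.
Step 7: cheapest edge leaving the tree is C F (10); add C.
MST edges: A F, A G, E G, B E, B H, D E, C F; total weight 4+1+7+3+2+9+10 = 36.

36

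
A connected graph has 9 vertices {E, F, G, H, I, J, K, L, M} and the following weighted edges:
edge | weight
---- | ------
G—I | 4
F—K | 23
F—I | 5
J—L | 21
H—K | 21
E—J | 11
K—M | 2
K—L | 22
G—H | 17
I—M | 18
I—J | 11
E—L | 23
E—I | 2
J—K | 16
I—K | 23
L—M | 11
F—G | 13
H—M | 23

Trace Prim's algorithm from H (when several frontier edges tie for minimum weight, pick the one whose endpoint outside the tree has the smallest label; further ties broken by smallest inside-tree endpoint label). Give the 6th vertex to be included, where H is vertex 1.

J

Prim's algorithm from H:
Step 1: cheapest edge leaving the tree is G—H (17); add G.
Step 2: cheapest edge leaving the tree is G—I (4); add I.
Step 3: cheapest edge leaving the tree is E—I (2); add E.
Step 4: cheapest edge leaving the tree is F—I (5); add F.
Step 5: cheapest edge leaving the tree is E—J (11); add J.
Step 6: cheapest edge leaving the tree is J—K (16); add K.
Step 7: cheapest edge leaving the tree is K—M (2); add M.
Step 8: cheapest edge leaving the tree is L—M (11); add L.
Vertex order: H, G, I, E, F, J, K, M, L. The 6th vertex is J.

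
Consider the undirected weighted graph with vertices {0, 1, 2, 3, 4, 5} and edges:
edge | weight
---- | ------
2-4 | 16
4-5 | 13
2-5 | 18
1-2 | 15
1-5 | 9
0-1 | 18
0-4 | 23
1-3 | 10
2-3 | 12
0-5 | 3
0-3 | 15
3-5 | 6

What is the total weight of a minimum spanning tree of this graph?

43

Kruskal's algorithm — process edges by increasing weight (ties by edge label):
0-5 (3): add — endpoints in different components.
3-5 (6): add — endpoints in different components.
1-5 (9): add — endpoints in different components.
1-3 (10): skip — 1 and 3 already connected.
2-3 (12): add — endpoints in different components.
4-5 (13): add — endpoints in different components.
MST edges: 0-5, 3-5, 1-5, 2-3, 4-5; total weight 3+6+9+12+13 = 43.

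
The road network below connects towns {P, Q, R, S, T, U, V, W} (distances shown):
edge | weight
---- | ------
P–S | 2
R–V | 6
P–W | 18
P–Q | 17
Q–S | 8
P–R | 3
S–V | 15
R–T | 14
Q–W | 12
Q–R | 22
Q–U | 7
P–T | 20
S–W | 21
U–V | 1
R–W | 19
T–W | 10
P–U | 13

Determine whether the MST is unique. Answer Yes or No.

Yes

Kruskal's algorithm — process edges by increasing weight (ties by edge label):
U–V (1): add — endpoints in different components.
P–S (2): add — endpoints in different components.
P–R (3): add — endpoints in different components.
R–V (6): add — endpoints in different components.
Q–U (7): add — endpoints in different components.
Q–S (8): skip — S and Q already connected.
T–W (10): add — endpoints in different components.
Q–W (12): add — endpoints in different components.
Every non-tree edge has weight strictly greater than the heaviest edge on the tree path between its endpoints, so the MST is unique.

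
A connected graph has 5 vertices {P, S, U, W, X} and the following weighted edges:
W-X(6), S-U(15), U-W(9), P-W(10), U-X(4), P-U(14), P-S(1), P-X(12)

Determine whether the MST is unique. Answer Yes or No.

Kruskal: consider edges lightest-first.
P-S (1): add. Components now {P,S} {W} {X} {U}
U-X (4): add. Components now {P,S} {W} {U,X}
W-X (6): add. Components now {P,S} {U,W,X}
U-W (9): skip — W and U already connected.
P-W (10): add. Components now {P,S,U,W,X}
Every non-tree edge has weight strictly greater than the heaviest edge on the tree path between its endpoints, so the MST is unique.

Yes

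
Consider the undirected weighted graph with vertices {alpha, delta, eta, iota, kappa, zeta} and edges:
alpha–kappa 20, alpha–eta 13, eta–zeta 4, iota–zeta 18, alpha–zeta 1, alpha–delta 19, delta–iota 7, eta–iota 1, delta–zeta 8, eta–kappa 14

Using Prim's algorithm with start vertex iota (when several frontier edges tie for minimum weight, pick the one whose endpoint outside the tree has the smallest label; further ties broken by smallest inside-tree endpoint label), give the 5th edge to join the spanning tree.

eta-kappa

Prim's algorithm from iota:
Step 1: cheapest edge leaving the tree is eta–iota (1); add eta.
Step 2: cheapest edge leaving the tree is eta–zeta (4); add zeta.
Step 3: cheapest edge leaving the tree is alpha–zeta (1); add alpha.
Step 4: cheapest edge leaving the tree is delta–iota (7); add delta.
Step 5: cheapest edge leaving the tree is eta–kappa (14); add kappa.
The 5th edge added is eta–kappa.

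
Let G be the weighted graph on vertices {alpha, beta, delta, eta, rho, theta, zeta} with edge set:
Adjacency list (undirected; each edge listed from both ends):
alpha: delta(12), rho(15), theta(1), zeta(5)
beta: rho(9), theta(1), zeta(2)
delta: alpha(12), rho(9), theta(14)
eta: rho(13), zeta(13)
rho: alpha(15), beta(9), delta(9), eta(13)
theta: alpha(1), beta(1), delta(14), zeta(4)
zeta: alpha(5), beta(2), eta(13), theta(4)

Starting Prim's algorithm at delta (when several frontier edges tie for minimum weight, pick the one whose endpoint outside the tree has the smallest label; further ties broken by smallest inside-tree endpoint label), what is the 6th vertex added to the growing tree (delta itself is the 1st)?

Prim, starting at delta.
Step 1: cheapest edge leaving the tree is delta–rho (9); add rho.
Step 2: cheapest edge leaving the tree is beta–rho (9); add beta.
Step 3: cheapest edge leaving the tree is beta–theta (1); add theta.
Step 4: cheapest edge leaving the tree is alpha–theta (1); add alpha.
Step 5: cheapest edge leaving the tree is beta–zeta (2); add zeta.
Step 6: cheapest edge leaving the tree is eta–rho (13); add eta.
Vertex order: delta, rho, beta, theta, alpha, zeta, eta. The 6th vertex is zeta.

zeta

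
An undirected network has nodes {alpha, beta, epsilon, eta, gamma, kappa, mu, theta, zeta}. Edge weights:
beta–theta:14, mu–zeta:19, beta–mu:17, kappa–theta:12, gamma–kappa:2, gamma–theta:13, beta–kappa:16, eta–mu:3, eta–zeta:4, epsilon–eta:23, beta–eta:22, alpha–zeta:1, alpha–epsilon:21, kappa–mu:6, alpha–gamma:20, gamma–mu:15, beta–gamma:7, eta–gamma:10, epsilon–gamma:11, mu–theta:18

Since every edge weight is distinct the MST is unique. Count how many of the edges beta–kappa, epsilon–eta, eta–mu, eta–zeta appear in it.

2

Kruskal: consider edges lightest-first.
alpha–zeta (1): add — endpoints in different components.
gamma–kappa (2): add — endpoints in different components.
eta–mu (3): add — endpoints in different components.
eta–zeta (4): add — endpoints in different components.
kappa–mu (6): add — endpoints in different components.
beta–gamma (7): add — endpoints in different components.
eta–gamma (10): skip — eta and gamma already connected.
epsilon–gamma (11): add — endpoints in different components.
kappa–theta (12): add — endpoints in different components.
MST edge set: {alpha–zeta, gamma–kappa, eta–mu, eta–zeta, kappa–mu, beta–gamma, epsilon–gamma, kappa–theta}.
Of the listed edges, {eta–mu, eta–zeta} are in the MST → 2.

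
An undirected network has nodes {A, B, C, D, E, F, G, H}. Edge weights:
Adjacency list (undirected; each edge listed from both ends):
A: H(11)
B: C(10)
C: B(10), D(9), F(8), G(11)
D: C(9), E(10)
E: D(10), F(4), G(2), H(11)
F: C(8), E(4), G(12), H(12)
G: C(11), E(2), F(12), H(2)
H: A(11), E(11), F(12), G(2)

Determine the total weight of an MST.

Kruskal's algorithm — process edges by increasing weight (ties by edge label):
E-G (2): add — endpoints in different components.
G-H (2): add — endpoints in different components.
E-F (4): add — endpoints in different components.
C-F (8): add — endpoints in different components.
C-D (9): add — endpoints in different components.
B-C (10): add — endpoints in different components.
D-E (10): skip — D and E already connected.
A-H (11): add — endpoints in different components.
MST edges: E-G, G-H, E-F, C-F, C-D, B-C, A-H; total weight 2+2+4+8+9+10+11 = 46.

46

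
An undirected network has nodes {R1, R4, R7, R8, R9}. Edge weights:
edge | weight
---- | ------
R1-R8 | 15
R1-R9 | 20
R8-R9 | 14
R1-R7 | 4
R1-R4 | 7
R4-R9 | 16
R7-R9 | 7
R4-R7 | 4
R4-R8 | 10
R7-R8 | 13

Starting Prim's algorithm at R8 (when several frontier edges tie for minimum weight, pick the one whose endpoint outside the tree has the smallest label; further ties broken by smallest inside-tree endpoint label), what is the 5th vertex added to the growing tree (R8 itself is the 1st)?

Prim, starting at R8.
Step 1: cheapest edge leaving the tree is R4-R8 (10); add R4.
Step 2: cheapest edge leaving the tree is R4-R7 (4); add R7.
Step 3: cheapest edge leaving the tree is R1-R7 (4); add R1.
Step 4: cheapest edge leaving the tree is R7-R9 (7); add R9.
Vertex order: R8, R4, R7, R1, R9. The 5th vertex is R9.

R9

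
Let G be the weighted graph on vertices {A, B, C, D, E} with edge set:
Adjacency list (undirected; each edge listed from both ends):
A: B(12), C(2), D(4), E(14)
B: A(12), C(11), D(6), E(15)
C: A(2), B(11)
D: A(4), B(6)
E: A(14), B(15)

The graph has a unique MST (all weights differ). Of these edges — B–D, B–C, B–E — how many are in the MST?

Kruskal: consider edges lightest-first.
A–C (2): add — endpoints in different components.
A–D (4): add — endpoints in different components.
B–D (6): add — endpoints in different components.
B–C (11): skip — B and C already connected.
A–B (12): skip — A and B already connected.
A–E (14): add — endpoints in different components.
MST edge set: {A–C, A–D, B–D, A–E}.
Of the listed edges, {B–D} are in the MST → 1.

1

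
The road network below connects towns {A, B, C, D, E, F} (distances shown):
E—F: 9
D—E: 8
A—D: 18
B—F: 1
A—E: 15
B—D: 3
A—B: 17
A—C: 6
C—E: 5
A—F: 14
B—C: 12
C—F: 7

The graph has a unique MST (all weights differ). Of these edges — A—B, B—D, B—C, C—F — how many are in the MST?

2

Kruskal: consider edges lightest-first.
B—F (1): add — endpoints in different components.
B—D (3): add — endpoints in different components.
C—E (5): add — endpoints in different components.
A—C (6): add — endpoints in different components.
C—F (7): add — endpoints in different components.
MST edge set: {B—F, B—D, C—E, A—C, C—F}.
Of the listed edges, {B—D, C—F} are in the MST → 2.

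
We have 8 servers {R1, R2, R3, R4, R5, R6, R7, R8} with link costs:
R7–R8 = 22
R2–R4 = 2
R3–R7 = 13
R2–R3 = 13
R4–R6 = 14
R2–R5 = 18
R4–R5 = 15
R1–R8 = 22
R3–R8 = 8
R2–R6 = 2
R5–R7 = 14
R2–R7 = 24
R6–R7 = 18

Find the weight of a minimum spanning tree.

Prim's algorithm from R4:
Step 1: frontier [R2–R4 2, R4–R6 14, R4–R5 15] → take R2–R4 (2); add R2.
Step 2: frontier [R2–R6 2, R2–R3 13, R2–R5 18, R2–R7 24, R4–R6 14, R4–R5 15] → take R2–R6 (2); add R6.
Step 3: frontier [R2–R3 13, R2–R5 18, R2–R7 24, R4–R5 15, R6–R7 18] → take R2–R3 (13); add R3.
Step 4: frontier [R2–R5 18, R2–R7 24, R3–R8 8, R3–R7 13, R4–R5 15, R6–R7 18] → take R3–R8 (8); add R8.
Step 5: frontier [R2–R5 18, R2–R7 24, R3–R7 13, R4–R5 15, R6–R7 18, R1–R8 22, R7–R8 22] → take R3–R7 (13); add R7.
Step 6: frontier [R2–R5 18, R4–R5 15, R5–R7 14, R1–R8 22] → take R5–R7 (14); add R5.
Step 7: frontier [R1–R8 22] → take R1–R8 (22); add R1.
MST edges: R2–R4, R2–R6, R2–R3, R3–R8, R3–R7, R5–R7, R1–R8; total weight 2+2+13+8+13+14+22 = 74.

74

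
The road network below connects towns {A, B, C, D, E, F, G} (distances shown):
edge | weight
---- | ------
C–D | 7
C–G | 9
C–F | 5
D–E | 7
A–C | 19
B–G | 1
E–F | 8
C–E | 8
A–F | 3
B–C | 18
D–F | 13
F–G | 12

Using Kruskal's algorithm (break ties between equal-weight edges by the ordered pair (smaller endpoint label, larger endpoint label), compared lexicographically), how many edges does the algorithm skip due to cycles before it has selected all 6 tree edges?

2

Kruskal's algorithm — process edges by increasing weight (ties by edge label):
B–G (1): add. Components now {A} {B,G} {C} {D} {E} {F}
A–F (3): add. Components now {A,F} {B,G} {C} {D} {E}
C–F (5): add. Components now {A,C,F} {B,G} {D} {E}
C–D (7): add. Components now {A,C,D,F} {B,G} {E}
D–E (7): add. Components now {A,C,D,E,F} {B,G}
C–E (8): skip — C and E already connected.
E–F (8): skip — E and F already connected.
C–G (9): add. Components now {A,B,C,D,E,F,G}
Edges rejected before the tree was complete: 2.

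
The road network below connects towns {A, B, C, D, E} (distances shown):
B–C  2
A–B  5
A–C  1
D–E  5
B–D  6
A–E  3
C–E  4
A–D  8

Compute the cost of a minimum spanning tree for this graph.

Sort edges by weight, then run Kruskal:
A–C (1): add — endpoints in different components.
B–C (2): add — endpoints in different components.
A–E (3): add — endpoints in different components.
C–E (4): skip — C and E already connected.
A–B (5): skip — A and B already connected.
D–E (5): add — endpoints in different components.
MST edges: A–C, B–C, A–E, D–E; total weight 1+2+3+5 = 11.

11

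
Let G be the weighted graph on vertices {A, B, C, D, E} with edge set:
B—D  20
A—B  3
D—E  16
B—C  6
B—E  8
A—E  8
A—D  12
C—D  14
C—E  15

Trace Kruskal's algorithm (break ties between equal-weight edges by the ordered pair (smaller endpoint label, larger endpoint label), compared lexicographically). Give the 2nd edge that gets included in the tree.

Kruskal's algorithm — process edges by increasing weight (ties by edge label):
A—B (3): add. Components now {A,B} {C} {D} {E}
B—C (6): add. Components now {A,B,C} {D} {E}
A—E (8): add. Components now {A,B,C,E} {D}
B—E (8): skip — B and E already connected.
A—D (12): add. Components now {A,B,C,D,E}
The 2nd edge added is B—C.

B-C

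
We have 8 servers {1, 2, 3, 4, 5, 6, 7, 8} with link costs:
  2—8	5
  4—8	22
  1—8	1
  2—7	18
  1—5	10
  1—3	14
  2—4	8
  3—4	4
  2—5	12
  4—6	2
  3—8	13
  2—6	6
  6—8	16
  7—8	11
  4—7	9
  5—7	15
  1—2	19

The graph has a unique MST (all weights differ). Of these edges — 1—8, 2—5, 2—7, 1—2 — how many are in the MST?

Kruskal's algorithm — process edges by increasing weight (ties by edge label):
1—8 (1): add — endpoints in different components.
4—6 (2): add — endpoints in different components.
3—4 (4): add — endpoints in different components.
2—8 (5): add — endpoints in different components.
2—6 (6): add — endpoints in different components.
2—4 (8): skip — 2 and 4 already connected.
4—7 (9): add — endpoints in different components.
1—5 (10): add — endpoints in different components.
MST edge set: {1—8, 4—6, 3—4, 2—8, 2—6, 4—7, 1—5}.
Of the listed edges, {1—8} are in the MST → 1.

1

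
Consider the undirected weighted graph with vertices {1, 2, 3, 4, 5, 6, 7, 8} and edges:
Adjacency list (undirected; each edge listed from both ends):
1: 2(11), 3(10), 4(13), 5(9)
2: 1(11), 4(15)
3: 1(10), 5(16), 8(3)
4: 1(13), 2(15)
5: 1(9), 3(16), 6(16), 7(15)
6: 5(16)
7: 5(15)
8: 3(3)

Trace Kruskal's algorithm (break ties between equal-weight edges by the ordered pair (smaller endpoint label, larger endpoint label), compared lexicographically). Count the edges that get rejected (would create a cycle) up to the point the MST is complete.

2

Kruskal: consider edges lightest-first.
3–8 (3): add — endpoints in different components.
1–5 (9): add — endpoints in different components.
1–3 (10): add — endpoints in different components.
1–2 (11): add — endpoints in different components.
1–4 (13): add — endpoints in different components.
2–4 (15): skip — 2 and 4 already connected.
5–7 (15): add — endpoints in different components.
3–5 (16): skip — 3 and 5 already connected.
5–6 (16): add — endpoints in different components.
Edges rejected before the tree was complete: 2.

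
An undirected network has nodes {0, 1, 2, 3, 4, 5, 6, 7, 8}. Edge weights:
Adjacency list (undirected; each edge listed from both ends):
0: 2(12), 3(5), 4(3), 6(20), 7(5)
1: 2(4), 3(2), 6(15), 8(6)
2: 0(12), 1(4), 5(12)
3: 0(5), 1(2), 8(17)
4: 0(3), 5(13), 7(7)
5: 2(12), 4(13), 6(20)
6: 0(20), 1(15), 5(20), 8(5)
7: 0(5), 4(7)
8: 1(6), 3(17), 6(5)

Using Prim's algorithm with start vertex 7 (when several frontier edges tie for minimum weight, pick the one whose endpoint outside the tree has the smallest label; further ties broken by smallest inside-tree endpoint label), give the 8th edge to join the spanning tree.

Prim, starting at 7.
Step 1: cheapest edge leaving the tree is 0 7 (5); add 0.
Step 2: cheapest edge leaving the tree is 0 4 (3); add 4.
Step 3: cheapest edge leaving the tree is 0 3 (5); add 3.
Step 4: cheapest edge leaving the tree is 1 3 (2); add 1.
Step 5: cheapest edge leaving the tree is 1 2 (4); add 2.
Step 6: cheapest edge leaving the tree is 1 8 (6); add 8.
Step 7: cheapest edge leaving the tree is 6 8 (5); add 6.
Step 8: cheapest edge leaving the tree is 2 5 (12); add 5.
The 8th edge added is 2 5.

2-5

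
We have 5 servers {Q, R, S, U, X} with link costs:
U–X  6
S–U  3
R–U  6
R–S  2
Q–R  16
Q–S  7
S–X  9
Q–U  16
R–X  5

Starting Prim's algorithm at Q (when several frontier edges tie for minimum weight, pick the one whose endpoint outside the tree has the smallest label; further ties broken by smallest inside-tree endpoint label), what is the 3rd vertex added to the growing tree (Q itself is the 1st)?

R

Grow the tree from Q using Prim:
Step 1: cheapest edge leaving the tree is Q–S (7); add S.
Step 2: cheapest edge leaving the tree is R–S (2); add R.
Step 3: cheapest edge leaving the tree is S–U (3); add U.
Step 4: cheapest edge leaving the tree is R–X (5); add X.
Vertex order: Q, S, R, U, X. The 3rd vertex is R.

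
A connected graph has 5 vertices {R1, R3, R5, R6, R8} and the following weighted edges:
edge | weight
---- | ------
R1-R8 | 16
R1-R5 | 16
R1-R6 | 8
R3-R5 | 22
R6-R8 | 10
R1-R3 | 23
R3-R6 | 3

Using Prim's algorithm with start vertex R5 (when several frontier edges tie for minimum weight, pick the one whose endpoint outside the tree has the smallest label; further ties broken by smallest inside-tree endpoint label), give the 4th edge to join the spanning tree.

R6-R8

Grow the tree from R5 using Prim:
Step 1: frontier [R1-R5 16, R3-R5 22] → take R1-R5 (16); add R1.
Step 2: frontier [R1-R6 8, R1-R8 16, R1-R3 23, R3-R5 22] → take R1-R6 (8); add R6.
Step 3: frontier [R1-R8 16, R1-R3 23, R3-R5 22, R3-R6 3, R6-R8 10] → take R3-R6 (3); add R3.
Step 4: frontier [R1-R8 16, R6-R8 10] → take R6-R8 (10); add R8.
The 4th edge added is R6-R8.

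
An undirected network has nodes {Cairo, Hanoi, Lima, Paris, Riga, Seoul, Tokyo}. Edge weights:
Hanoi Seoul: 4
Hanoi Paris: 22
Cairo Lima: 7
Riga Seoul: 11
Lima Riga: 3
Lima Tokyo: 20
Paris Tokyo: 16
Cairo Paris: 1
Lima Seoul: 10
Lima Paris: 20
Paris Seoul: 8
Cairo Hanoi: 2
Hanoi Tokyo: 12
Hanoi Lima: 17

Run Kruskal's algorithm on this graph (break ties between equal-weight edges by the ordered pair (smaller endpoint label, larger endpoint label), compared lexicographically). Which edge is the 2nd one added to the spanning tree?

Cairo-Hanoi

Sort edges by weight, then run Kruskal:
Cairo Paris (1): add. Components now {Lima} {Riga} {Seoul} {Cairo,Paris} {Tokyo} {Hanoi}
Cairo Hanoi (2): add. Components now {Lima} {Riga} {Seoul} {Cairo,Hanoi,Paris} {Tokyo}
Lima Riga (3): add. Components now {Lima,Riga} {Seoul} {Cairo,Hanoi,Paris} {Tokyo}
Hanoi Seoul (4): add. Components now {Lima,Riga} {Cairo,Hanoi,Paris,Seoul} {Tokyo}
Cairo Lima (7): add. Components now {Cairo,Hanoi,Lima,Paris,Riga,Seoul} {Tokyo}
Paris Seoul (8): skip — Seoul and Paris already connected.
Lima Seoul (10): skip — Lima and Seoul already connected.
Riga Seoul (11): skip — Riga and Seoul already connected.
Hanoi Tokyo (12): add. Components now {Cairo,Hanoi,Lima,Paris,Riga,Seoul,Tokyo}
The 2nd edge added is Cairo Hanoi.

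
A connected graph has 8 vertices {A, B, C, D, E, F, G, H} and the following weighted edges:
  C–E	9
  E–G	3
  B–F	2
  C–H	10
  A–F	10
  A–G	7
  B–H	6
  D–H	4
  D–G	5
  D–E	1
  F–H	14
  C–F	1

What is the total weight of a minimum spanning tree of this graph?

24

Sort edges by weight, then run Kruskal:
C–F (1): add — endpoints in different components.
D–E (1): add — endpoints in different components.
B–F (2): add — endpoints in different components.
E–G (3): add — endpoints in different components.
D–H (4): add — endpoints in different components.
D–G (5): skip — D and G already connected.
B–H (6): add — endpoints in different components.
A–G (7): add — endpoints in different components.
MST edges: C–F, D–E, B–F, E–G, D–H, B–H, A–G; total weight 1+1+2+3+4+6+7 = 24.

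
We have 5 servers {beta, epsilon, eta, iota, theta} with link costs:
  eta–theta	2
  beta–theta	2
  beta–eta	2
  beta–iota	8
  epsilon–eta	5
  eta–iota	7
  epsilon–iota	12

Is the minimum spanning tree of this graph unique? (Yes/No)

Kruskal: consider edges lightest-first.
beta–eta (2): add. Components now {theta} {epsilon} {iota} {beta,eta}
beta–theta (2): add. Components now {beta,eta,theta} {epsilon} {iota}
eta–theta (2): skip — theta and eta already connected.
epsilon–eta (5): add. Components now {beta,epsilon,eta,theta} {iota}
eta–iota (7): add. Components now {beta,epsilon,eta,iota,theta}
Non-tree edge eta–theta has weight 2, equal to the heaviest edge on its tree cycle — swapping gives another MST of the same weight. Not unique.

No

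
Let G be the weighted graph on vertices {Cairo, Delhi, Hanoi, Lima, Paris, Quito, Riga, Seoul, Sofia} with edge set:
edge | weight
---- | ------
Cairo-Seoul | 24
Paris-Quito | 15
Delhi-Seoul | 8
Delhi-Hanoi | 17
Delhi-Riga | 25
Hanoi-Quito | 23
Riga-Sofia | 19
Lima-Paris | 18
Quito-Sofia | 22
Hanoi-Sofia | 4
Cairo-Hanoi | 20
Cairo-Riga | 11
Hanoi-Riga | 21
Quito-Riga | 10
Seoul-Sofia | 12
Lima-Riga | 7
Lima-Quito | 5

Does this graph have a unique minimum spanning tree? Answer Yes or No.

Yes

Sort edges by weight, then run Kruskal:
Hanoi-Sofia (4): add — endpoints in different components.
Lima-Quito (5): add — endpoints in different components.
Lima-Riga (7): add — endpoints in different components.
Delhi-Seoul (8): add — endpoints in different components.
Quito-Riga (10): skip — Quito and Riga already connected.
Cairo-Riga (11): add — endpoints in different components.
Seoul-Sofia (12): add — endpoints in different components.
Paris-Quito (15): add — endpoints in different components.
Delhi-Hanoi (17): skip — Hanoi and Delhi already connected.
Lima-Paris (18): skip — Paris and Lima already connected.
Riga-Sofia (19): add — endpoints in different components.
Every non-tree edge has weight strictly greater than the heaviest edge on the tree path between its endpoints, so the MST is unique.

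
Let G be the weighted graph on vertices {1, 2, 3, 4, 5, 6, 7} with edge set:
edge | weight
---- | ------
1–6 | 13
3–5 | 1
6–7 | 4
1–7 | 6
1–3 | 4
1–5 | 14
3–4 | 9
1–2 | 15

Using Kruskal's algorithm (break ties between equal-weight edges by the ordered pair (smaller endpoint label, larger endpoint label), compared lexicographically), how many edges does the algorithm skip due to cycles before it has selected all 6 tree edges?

Kruskal's algorithm — process edges by increasing weight (ties by edge label):
3–5 (1): add. Components now {1} {2} {3,5} {4} {6} {7}
1–3 (4): add. Components now {1,3,5} {2} {4} {6} {7}
6–7 (4): add. Components now {1,3,5} {2} {4} {6,7}
1–7 (6): add. Components now {1,3,5,6,7} {2} {4}
3–4 (9): add. Components now {1,3,4,5,6,7} {2}
1–6 (13): skip — 1 and 6 already connected.
1–5 (14): skip — 1 and 5 already connected.
1–2 (15): add. Components now {1,2,3,4,5,6,7}
Edges rejected before the tree was complete: 2.

2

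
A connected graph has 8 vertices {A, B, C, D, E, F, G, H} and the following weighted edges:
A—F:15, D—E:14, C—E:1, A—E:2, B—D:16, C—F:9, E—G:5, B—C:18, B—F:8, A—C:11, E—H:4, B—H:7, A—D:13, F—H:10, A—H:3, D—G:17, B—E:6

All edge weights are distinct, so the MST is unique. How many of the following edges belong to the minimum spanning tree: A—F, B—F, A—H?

2

Sort edges by weight, then run Kruskal:
C—E (1): add — endpoints in different components.
A—E (2): add — endpoints in different components.
A—H (3): add — endpoints in different components.
E—H (4): skip — E and H already connected.
E—G (5): add — endpoints in different components.
B—E (6): add — endpoints in different components.
B—H (7): skip — B and H already connected.
B—F (8): add — endpoints in different components.
C—F (9): skip — C and F already connected.
F—H (10): skip — F and H already connected.
A—C (11): skip — A and C already connected.
A—D (13): add — endpoints in different components.
MST edge set: {C—E, A—E, A—H, E—G, B—E, B—F, A—D}.
Of the listed edges, {B—F, A—H} are in the MST → 2.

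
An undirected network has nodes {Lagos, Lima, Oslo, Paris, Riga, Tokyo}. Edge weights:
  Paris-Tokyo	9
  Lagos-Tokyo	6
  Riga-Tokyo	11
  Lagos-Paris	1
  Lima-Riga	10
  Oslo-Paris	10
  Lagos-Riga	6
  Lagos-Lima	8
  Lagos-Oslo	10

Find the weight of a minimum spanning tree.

Prim's algorithm from Lima:
Step 1: frontier [Lagos-Lima 8, Lima-Riga 10] → take Lagos-Lima (8); add Lagos.
Step 2: frontier [Lagos-Paris 1, Lagos-Riga 6, Lagos-Tokyo 6, Lagos-Oslo 10, Lima-Riga 10] → take Lagos-Paris (1); add Paris.
Step 3: frontier [Lagos-Riga 6, Lagos-Tokyo 6, Lagos-Oslo 10, Lima-Riga 10, Paris-Tokyo 9, Oslo-Paris 10] → take Lagos-Riga (6); add Riga.
Step 4: frontier [Lagos-Tokyo 6, Lagos-Oslo 10, Paris-Tokyo 9, Oslo-Paris 10, Riga-Tokyo 11] → take Lagos-Tokyo (6); add Tokyo.
Step 5: frontier [Lagos-Oslo 10, Oslo-Paris 10] → take Lagos-Oslo (10); add Oslo.
MST edges: Lagos-Lima, Lagos-Paris, Lagos-Riga, Lagos-Tokyo, Lagos-Oslo; total weight 8+1+6+6+10 = 31.

31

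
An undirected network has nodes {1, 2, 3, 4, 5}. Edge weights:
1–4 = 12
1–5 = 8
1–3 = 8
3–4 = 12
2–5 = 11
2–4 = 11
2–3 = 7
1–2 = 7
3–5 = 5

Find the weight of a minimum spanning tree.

Sort edges by weight, then run Kruskal:
3–5 (5): add — endpoints in different components.
1–2 (7): add — endpoints in different components.
2–3 (7): add — endpoints in different components.
1–3 (8): skip — 1 and 3 already connected.
1–5 (8): skip — 1 and 5 already connected.
2–4 (11): add — endpoints in different components.
MST edges: 3–5, 1–2, 2–3, 2–4; total weight 5+7+7+11 = 30.

30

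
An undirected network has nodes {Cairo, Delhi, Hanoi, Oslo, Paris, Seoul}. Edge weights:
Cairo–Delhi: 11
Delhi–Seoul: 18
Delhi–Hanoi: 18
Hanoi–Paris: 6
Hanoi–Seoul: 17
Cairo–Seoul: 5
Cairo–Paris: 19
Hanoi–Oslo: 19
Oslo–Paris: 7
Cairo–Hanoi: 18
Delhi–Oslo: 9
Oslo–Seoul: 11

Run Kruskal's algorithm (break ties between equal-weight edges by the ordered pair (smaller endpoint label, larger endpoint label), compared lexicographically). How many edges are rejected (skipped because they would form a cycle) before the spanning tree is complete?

Sort edges by weight, then run Kruskal:
Cairo–Seoul (5): add — endpoints in different components.
Hanoi–Paris (6): add — endpoints in different components.
Oslo–Paris (7): add — endpoints in different components.
Delhi–Oslo (9): add — endpoints in different components.
Cairo–Delhi (11): add — endpoints in different components.
Edges rejected before the tree was complete: 0.

0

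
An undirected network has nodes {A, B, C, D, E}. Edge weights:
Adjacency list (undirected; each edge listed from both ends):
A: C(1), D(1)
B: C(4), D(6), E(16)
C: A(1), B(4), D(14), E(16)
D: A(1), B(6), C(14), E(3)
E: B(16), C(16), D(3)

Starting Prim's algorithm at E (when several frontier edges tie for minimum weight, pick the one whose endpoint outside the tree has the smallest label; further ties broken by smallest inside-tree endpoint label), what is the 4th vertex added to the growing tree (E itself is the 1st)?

Grow the tree from E using Prim:
Step 1: cheapest edge leaving the tree is D E (3); add D.
Step 2: cheapest edge leaving the tree is A D (1); add A.
Step 3: cheapest edge leaving the tree is A C (1); add C.
Step 4: cheapest edge leaving the tree is B C (4); add B.
Vertex order: E, D, A, C, B. The 4th vertex is C.

C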